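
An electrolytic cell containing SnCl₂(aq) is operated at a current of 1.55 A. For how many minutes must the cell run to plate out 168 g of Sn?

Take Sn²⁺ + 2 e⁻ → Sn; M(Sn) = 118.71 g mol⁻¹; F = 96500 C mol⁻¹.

2940 min

n(Sn) = m/M = 168 / 118.71 = 1.415 mol.
Each Sn atom requires 2 electrons, so n(e⁻) = 2 × 1.415 = 2.830 mol.
Q = n(e⁻)·F = 2.830 × 96500 = 273100 C.
t = Q/I = 273100 / 1.550 A = 176200 s = 2940 min.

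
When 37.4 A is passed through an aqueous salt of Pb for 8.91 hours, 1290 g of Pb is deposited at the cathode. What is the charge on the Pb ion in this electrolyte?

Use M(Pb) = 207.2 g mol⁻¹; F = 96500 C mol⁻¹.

Q = I·t = 37.40 A × 32076 s = 1200000 C, so n(e⁻) = 1200000/96500 = 12.43 mol.
n(Pb) deposited = 1290 / 207.2 = 6.226 mol.
Electrons per atom = n(e⁻)/n(Pb) = 12.43 / 6.226 = 2.00 ≈ 2, so the ion is Pb²⁺.

+2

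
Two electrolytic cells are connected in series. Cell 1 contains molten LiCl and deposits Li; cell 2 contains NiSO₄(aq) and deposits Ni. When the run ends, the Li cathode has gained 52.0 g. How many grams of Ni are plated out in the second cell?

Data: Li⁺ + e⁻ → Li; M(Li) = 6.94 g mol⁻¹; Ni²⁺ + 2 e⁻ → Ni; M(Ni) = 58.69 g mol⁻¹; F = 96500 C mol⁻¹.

n(Li) = 52.0 / 6.94 = 7.493 mol.
Since Li⁺ + e⁻ → Li, n(e⁻) passed = 1 × 7.493 = 7.493 mol.
Cells in series carry the same charge, so the same 7.493 mol of electrons passes through cell 2.
Ni²⁺ + 2 e⁻ → Ni, so n(Ni) = 7.493 / 2 = 3.746 mol.
m(Ni) = 3.746 × 58.69 = 220 g.

220 g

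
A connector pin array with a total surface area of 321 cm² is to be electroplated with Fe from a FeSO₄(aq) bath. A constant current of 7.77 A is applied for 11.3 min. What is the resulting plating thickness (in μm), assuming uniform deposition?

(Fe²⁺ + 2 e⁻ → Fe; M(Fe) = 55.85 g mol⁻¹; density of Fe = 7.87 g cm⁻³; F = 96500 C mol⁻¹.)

Q = I·t = 7.770 × 678.00 = 5268 C; n(e⁻) = 0.05459 mol.
n(Fe) = n(e⁻)/2 = 0.02730 mol, so m = 0.02730 × 55.85 = 1.524 g.
Volume = m/ρ = 1.524 / 7.87 = 0.1937 cm³.
Thickness = V/A = 0.1937 / 321 = 6.03 × 10⁻⁴ cm = 6.03 μm.

6.03 μm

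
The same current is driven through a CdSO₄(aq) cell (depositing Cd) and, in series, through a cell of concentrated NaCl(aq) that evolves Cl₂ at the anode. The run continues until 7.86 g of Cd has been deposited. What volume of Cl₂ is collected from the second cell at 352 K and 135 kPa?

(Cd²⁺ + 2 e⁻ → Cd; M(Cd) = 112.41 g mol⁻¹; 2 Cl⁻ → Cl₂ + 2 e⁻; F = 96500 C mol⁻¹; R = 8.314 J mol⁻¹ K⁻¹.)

n(Cd) = 7.86 / 112.41 = 0.06992 mol, so n(e⁻) = 2 × 0.06992 = 0.1398 mol.
The cells are in series, so the same 0.1398 mol of electrons passes through the second cell.
2 Cl⁻ → Cl₂ + 2 e⁻ — 2 mol e⁻ per mol Cl₂, so n(Cl₂) = 0.1398/2 = 0.06992 mol.
V = nRT/P = (0.06992 × 8.314 × 352) / (135 × 10³) = 0.00152 m³ = 1.52 L.

1.52 L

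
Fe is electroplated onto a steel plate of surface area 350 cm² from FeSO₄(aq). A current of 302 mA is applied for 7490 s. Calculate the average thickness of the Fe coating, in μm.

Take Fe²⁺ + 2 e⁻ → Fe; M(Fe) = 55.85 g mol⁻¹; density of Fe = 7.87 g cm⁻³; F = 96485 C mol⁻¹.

Q = I·t = 0.3020 × 7490.0 = 2262 C; n(e⁻) = 0.02344 mol.
n(Fe) = n(e⁻)/2 = 0.01172 mol, so m = 0.01172 × 55.85 = 0.6547 g.
Volume = m/ρ = 0.6547 / 7.87 = 0.08319 cm³.
Thickness = V/A = 0.08319 / 350 = 2.38 × 10⁻⁴ cm = 2.38 μm.

2.38 μm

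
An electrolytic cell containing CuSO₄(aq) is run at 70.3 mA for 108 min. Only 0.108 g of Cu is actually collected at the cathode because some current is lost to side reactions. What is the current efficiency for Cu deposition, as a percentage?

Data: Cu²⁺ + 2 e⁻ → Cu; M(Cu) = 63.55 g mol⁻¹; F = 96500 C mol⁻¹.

72.0 %

Q = I·t = 0.07030 × 6480.0 = 455.5 C; n(e⁻) = 455.5/96500 = 0.004721 mol.
Theoretical n(Cu) = n(e⁻)/2 = 0.002360 mol, i.e. m_theo = 0.002360 × 63.55 = 0.1500 g.
Efficiency = m_actual / m_theo = 0.108 / 0.1500 = 72.0 %.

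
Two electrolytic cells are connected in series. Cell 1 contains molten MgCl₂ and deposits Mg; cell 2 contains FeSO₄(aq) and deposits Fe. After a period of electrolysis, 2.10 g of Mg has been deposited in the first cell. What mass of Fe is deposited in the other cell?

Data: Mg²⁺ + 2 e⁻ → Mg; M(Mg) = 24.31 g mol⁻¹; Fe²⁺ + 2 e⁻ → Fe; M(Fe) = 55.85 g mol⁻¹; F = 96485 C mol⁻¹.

4.82 g

n(Mg) = 2.10 / 24.31 = 0.08638 mol.
Since Mg²⁺ + 2 e⁻ → Mg, n(e⁻) passed = 2 × 0.08638 = 0.1728 mol.
Cells in series carry the same charge, so the same 0.1728 mol of electrons passes through cell 2.
Fe²⁺ + 2 e⁻ → Fe, so n(Fe) = 0.1728 / 2 = 0.08638 mol.
m(Fe) = 0.08638 × 55.85 = 4.82 g.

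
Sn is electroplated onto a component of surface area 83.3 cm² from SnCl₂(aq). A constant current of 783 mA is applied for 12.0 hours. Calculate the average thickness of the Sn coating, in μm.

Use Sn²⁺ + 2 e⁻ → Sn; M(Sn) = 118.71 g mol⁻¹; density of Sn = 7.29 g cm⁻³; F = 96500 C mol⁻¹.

Q = I·t = 0.7830 × 43200 = 33830 C; n(e⁻) = 0.3505 mol.
n(Sn) = n(e⁻)/2 = 0.1753 mol, so m = 0.1753 × 118.71 = 20.81 g.
Volume = m/ρ = 20.81 / 7.29 = 2.854 cm³.
Thickness = V/A = 2.854 / 83.3 = 0.0343 cm = 343 μm.

343 μm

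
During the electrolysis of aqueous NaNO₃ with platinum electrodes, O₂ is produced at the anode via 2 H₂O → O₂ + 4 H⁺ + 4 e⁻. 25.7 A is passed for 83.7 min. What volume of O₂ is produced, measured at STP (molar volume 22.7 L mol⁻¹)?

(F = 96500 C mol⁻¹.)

7.59 L

Q = I·t = 25.70 A × 5022.0 s = 129100 C.
n(e⁻) = Q/F = 129100 / 96500 = 1.337 mol.
4 electrons are transferred per O₂ molecule, so n(O₂) = 1.337 / 4 = 0.3344 mol.
V = n × V_m = 0.3344 × 22.7 = 7.59 L.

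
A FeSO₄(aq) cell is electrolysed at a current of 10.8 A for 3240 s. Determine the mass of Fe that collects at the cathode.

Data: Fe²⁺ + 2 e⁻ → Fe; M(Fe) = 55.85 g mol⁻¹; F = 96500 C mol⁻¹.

10.1 g

Q = I·t = 10.80 A × 3240.0 s = 34990 C.
n(e⁻) = Q/F = 34990 / 96500 = 0.3626 mol.
Fe²⁺ + 2 e⁻ → Fe, so n(Fe) = n(e⁻)/2 = 0.1813 mol.
m = n·M = 0.1813 × 55.85 = 10.1 g.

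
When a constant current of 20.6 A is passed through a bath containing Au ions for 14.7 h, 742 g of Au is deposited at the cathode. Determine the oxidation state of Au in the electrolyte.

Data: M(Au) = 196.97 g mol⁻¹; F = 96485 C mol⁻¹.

Q = I·t = 20.60 A × 52920 s = 1090000 C, so n(e⁻) = 1090000/96485 = 11.30 mol.
n(Au) deposited = 742 / 196.97 = 3.767 mol.
Electrons per atom = n(e⁻)/n(Au) = 11.30 / 3.767 = 3.00 ≈ 3, so the ion is Au³⁺.

+3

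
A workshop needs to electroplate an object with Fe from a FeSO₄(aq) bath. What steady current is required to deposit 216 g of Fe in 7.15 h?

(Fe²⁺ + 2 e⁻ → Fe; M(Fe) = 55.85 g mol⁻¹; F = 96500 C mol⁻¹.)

29.0 A

n(Fe) = 216 / 55.85 = 3.868 mol.
n(e⁻) = 2 × 3.868 = 7.735 mol.
Q = n(e⁻)·F = 7.735 × 96500 = 746400 C.
I = Q/t = 746400 / 25740 s = 29.0 A.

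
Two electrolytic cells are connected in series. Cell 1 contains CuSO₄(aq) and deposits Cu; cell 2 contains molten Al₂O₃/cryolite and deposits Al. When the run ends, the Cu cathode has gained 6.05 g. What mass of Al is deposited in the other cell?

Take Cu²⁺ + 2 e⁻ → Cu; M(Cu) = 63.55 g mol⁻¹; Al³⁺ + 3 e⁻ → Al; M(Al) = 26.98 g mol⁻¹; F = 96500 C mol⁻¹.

1.71 g

n(Cu) = 6.05 / 63.55 = 0.09520 mol.
Since Cu²⁺ + 2 e⁻ → Cu, n(e⁻) passed = 2 × 0.09520 = 0.1904 mol.
Cells in series carry the same charge, so the same 0.1904 mol of electrons passes through cell 2.
Al³⁺ + 3 e⁻ → Al, so n(Al) = 0.1904 / 3 = 0.06347 mol.
m(Al) = 0.06347 × 26.98 = 1.71 g.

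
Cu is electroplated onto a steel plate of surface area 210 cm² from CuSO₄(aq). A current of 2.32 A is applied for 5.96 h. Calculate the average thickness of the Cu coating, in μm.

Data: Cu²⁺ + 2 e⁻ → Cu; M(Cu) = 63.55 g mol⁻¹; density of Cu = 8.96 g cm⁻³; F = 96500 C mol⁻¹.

Q = I·t = 2.320 × 21456 = 49780 C; n(e⁻) = 0.5158 mol.
n(Cu) = n(e⁻)/2 = 0.2579 mol, so m = 0.2579 × 63.55 = 16.39 g.
Volume = m/ρ = 16.39 / 8.96 = 1.829 cm³.
Thickness = V/A = 1.829 / 210 = 0.00871 cm = 87.1 μm.

87.1 μm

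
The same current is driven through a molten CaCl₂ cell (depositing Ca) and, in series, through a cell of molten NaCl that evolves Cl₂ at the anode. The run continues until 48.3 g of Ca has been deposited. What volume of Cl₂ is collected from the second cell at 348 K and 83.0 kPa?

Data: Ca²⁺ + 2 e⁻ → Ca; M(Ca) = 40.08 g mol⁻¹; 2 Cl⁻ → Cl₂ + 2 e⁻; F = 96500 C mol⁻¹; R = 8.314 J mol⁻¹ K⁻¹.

n(Ca) = 48.3 / 40.08 = 1.205 mol, so n(e⁻) = 2 × 1.205 = 2.410 mol.
The cells are in series, so the same 2.410 mol of electrons passes through the second cell.
2 Cl⁻ → Cl₂ + 2 e⁻ — 2 mol e⁻ per mol Cl₂, so n(Cl₂) = 2.410/2 = 1.205 mol.
V = nRT/P = (1.205 × 8.314 × 348) / (83.0 × 10³) = 0.0420 m³ = 42.0 L.

42.0 L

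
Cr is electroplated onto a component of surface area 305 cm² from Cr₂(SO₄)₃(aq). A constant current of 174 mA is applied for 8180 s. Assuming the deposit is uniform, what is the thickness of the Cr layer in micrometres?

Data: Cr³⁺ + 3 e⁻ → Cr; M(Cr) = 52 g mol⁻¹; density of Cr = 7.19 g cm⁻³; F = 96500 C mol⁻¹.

1.17 μm

Q = I·t = 0.1740 × 8180.0 = 1423 C; n(e⁻) = 0.01475 mol.
n(Cr) = n(e⁻)/3 = 0.004916 mol, so m = 0.004916 × 52 = 0.2557 g.
Volume = m/ρ = 0.2557 / 7.19 = 0.03556 cm³.
Thickness = V/A = 0.03556 / 305 = 1.17 × 10⁻⁴ cm = 1.17 μm.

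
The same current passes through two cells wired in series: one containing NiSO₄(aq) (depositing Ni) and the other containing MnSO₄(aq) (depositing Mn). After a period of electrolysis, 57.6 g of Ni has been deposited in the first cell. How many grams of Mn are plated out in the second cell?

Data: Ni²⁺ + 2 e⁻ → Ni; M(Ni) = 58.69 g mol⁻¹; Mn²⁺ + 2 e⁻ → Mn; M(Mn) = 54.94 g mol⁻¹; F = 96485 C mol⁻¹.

n(Ni) = 57.6 / 58.69 = 0.9814 mol.
Since Ni²⁺ + 2 e⁻ → Ni, n(e⁻) passed = 2 × 0.9814 = 1.963 mol.
Cells in series carry the same charge, so the same 1.963 mol of electrons passes through cell 2.
Mn²⁺ + 2 e⁻ → Mn, so n(Mn) = 1.963 / 2 = 0.9814 mol.
m(Mn) = 0.9814 × 54.94 = 53.9 g.

53.9 g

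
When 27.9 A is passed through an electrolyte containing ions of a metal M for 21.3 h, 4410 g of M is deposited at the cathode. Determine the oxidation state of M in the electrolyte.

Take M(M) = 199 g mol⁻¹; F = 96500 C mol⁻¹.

+1

Q = I·t = 27.90 A × 76680 s = 2139000 C, so n(e⁻) = 2139000/96500 = 22.17 mol.
n(M) deposited = 4410 / 199 = 22.16 mol.
Electrons per atom = n(e⁻)/n(M) = 22.17 / 22.16 = 1.00 ≈ 1, so the ion is M⁺.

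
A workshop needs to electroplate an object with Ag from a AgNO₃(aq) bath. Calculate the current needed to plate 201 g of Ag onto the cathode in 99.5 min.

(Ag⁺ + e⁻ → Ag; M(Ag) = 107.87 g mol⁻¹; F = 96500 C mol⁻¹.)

n(Ag) = 201 / 107.87 = 1.863 mol.
n(e⁻) = 1 × 1.863 = 1.863 mol.
Q = n(e⁻)·F = 1.863 × 96500 = 179800 C.
I = Q/t = 179800 / 5970.0 s = 30.1 A.

30.1 A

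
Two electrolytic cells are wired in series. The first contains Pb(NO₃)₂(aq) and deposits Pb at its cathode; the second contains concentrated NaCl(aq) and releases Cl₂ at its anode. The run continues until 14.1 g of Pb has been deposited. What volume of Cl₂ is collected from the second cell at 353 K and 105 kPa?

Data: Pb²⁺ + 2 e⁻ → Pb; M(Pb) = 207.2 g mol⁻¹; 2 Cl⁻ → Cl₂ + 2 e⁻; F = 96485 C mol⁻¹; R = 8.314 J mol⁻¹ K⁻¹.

1.90 L

n(Pb) = 14.1 / 207.2 = 0.06805 mol, so n(e⁻) = 2 × 0.06805 = 0.1361 mol.
The cells are in series, so the same 0.1361 mol of electrons passes through the second cell.
2 Cl⁻ → Cl₂ + 2 e⁻ — 2 mol e⁻ per mol Cl₂, so n(Cl₂) = 0.1361/2 = 0.06805 mol.
V = nRT/P = (0.06805 × 8.314 × 353) / (105 × 10³) = 0.00190 m³ = 1.90 L.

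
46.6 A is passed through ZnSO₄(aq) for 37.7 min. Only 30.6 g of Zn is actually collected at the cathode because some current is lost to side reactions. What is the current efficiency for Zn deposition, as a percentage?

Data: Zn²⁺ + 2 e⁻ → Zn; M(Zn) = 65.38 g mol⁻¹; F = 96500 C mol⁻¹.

85.7 %

Q = I·t = 46.60 × 2262.0 = 105400 C; n(e⁻) = 105400/96500 = 1.092 mol.
Theoretical n(Zn) = n(e⁻)/2 = 0.5462 mol, i.e. m_theo = 0.5462 × 65.38 = 35.71 g.
Efficiency = m_actual / m_theo = 30.6 / 35.71 = 85.7 %.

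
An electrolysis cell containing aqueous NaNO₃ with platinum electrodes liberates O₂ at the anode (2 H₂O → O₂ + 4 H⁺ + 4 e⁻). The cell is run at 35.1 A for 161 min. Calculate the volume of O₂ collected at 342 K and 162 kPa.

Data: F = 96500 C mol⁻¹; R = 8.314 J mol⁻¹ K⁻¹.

Q = I·t = 35.10 A × 9660.0 s = 339100 C.
n(e⁻) = Q/F = 339100 / 96500 = 3.514 mol.
4 electrons are transferred per O₂ molecule, so n(O₂) = 3.514 / 4 = 0.8784 mol.
V = nRT/P = (0.8784 × 8.314 × 342) / (162 × 10³ Pa) = 0.0154 m³ = 15.4 L.

15.4 L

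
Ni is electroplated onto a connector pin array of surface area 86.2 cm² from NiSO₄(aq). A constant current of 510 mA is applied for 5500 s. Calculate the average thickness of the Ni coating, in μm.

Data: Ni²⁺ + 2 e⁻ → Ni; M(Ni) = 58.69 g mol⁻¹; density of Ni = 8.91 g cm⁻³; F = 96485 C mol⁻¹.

Q = I·t = 0.5100 × 5500.0 = 2805 C; n(e⁻) = 0.02907 mol.
n(Ni) = n(e⁻)/2 = 0.01454 mol, so m = 0.01454 × 58.69 = 0.8531 g.
Volume = m/ρ = 0.8531 / 8.91 = 0.09575 cm³.
Thickness = V/A = 0.09575 / 86.2 = 0.00111 cm = 11.1 μm.

11.1 μm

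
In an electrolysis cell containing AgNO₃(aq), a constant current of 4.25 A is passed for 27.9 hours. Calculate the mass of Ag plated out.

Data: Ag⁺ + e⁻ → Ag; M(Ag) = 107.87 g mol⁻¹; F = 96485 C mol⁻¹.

Q = I·t = 4.250 A × 100440 s = 426900 C.
n(e⁻) = Q/F = 426900 / 96485 = 4.424 mol.
Ag⁺ + e⁻ → Ag, so n(Ag) = n(e⁻)/1 = 4.424 mol.
m = n·M = 4.424 × 107.87 = 477 g.

477 g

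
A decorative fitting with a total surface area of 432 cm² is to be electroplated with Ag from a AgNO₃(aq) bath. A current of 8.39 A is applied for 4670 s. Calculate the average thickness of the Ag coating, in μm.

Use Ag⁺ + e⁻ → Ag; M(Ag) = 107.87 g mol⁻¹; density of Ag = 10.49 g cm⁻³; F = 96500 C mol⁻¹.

Q = I·t = 8.390 × 4670.0 = 39180 C; n(e⁻) = 0.4060 mol.
n(Ag) = n(e⁻)/1 = 0.4060 mol, so m = 0.4060 × 107.87 = 43.80 g.
Volume = m/ρ = 43.80 / 10.49 = 4.175 cm³.
Thickness = V/A = 4.175 / 432 = 0.00966 cm = 96.6 μm.

96.6 μm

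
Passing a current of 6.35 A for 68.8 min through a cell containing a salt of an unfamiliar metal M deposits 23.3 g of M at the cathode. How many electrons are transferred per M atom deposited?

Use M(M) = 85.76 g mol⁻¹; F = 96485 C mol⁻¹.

1

Q = I·t = 6.350 A × 4128.0 s = 26210 C, so n(e⁻) = 26210/96485 = 0.2717 mol.
n(M) deposited = 23.3 / 85.76 = 0.2717 mol.
Electrons per atom = n(e⁻)/n(M) = 0.2717 / 0.2717 = 1.00 ≈ 1, so the ion is M⁺.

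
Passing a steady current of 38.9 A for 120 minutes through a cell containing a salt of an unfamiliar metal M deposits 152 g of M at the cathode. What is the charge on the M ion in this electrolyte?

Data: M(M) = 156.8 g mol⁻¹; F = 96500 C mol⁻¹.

Q = I·t = 38.90 A × 7200.0 s = 280100 C, so n(e⁻) = 280100/96500 = 2.902 mol.
n(M) deposited = 152 / 156.8 = 0.9694 mol.
Electrons per atom = n(e⁻)/n(M) = 2.902 / 0.9694 = 2.99 ≈ 3, so the ion is M³⁺.

+3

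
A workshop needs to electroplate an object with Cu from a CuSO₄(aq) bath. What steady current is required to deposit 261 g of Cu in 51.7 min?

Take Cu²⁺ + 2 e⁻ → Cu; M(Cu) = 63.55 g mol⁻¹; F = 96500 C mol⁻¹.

256 A

n(Cu) = 261 / 63.55 = 4.107 mol.
n(e⁻) = 2 × 4.107 = 8.214 mol.
Q = n(e⁻)·F = 8.214 × 96500 = 792700 C.
I = Q/t = 792700 / 3102.0 s = 256 A.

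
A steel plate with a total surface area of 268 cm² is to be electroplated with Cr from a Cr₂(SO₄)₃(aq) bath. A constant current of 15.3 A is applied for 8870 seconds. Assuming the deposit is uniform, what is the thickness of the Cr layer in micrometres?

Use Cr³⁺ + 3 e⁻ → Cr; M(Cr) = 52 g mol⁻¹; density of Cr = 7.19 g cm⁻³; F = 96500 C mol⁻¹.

Q = I·t = 15.30 × 8870.0 = 135700 C; n(e⁻) = 1.406 mol.
n(Cr) = n(e⁻)/3 = 0.4688 mol, so m = 0.4688 × 52 = 24.38 g.
Volume = m/ρ = 24.38 / 7.19 = 3.390 cm³.
Thickness = V/A = 3.390 / 268 = 0.0127 cm = 127 μm.

127 μm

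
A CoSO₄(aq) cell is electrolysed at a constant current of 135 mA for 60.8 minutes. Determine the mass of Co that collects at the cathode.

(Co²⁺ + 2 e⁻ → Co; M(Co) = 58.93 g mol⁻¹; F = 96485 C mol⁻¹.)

0.150 g

Q = I·t = 0.1350 A × 3648.0 s = 492.5 C.
n(e⁻) = Q/F = 492.5 / 96485 = 0.005104 mol.
Co²⁺ + 2 e⁻ → Co, so n(Co) = n(e⁻)/2 = 0.002552 mol.
m = n·M = 0.002552 × 58.93 = 0.150 g.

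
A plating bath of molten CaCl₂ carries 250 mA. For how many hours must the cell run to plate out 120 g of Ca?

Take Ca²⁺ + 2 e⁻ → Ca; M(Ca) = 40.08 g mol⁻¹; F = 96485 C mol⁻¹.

n(Ca) = m/M = 120 / 40.08 = 2.994 mol.
Each Ca atom requires 2 electrons, so n(e⁻) = 2 × 2.994 = 5.988 mol.
Q = n(e⁻)·F = 5.988 × 96485 = 577800 C.
t = Q/I = 577800 / 0.2500 A = 2311000 s = 642 h.

642 h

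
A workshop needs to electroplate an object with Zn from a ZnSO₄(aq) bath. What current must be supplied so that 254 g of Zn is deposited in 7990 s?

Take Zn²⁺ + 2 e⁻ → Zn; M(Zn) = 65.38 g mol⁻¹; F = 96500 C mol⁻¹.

n(Zn) = 254 / 65.38 = 3.885 mol.
n(e⁻) = 2 × 3.885 = 7.770 mol.
Q = n(e⁻)·F = 7.770 × 96500 = 749800 C.
I = Q/t = 749800 / 7990.0 s = 93.8 A.

93.8 A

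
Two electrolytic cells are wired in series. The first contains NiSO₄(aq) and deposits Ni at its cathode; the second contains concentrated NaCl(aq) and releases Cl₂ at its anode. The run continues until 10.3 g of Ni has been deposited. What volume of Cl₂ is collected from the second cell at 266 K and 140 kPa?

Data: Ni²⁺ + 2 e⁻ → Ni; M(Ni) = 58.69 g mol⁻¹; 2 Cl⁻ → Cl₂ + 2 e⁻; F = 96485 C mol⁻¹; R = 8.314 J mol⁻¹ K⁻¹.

2.77 L

n(Ni) = 10.3 / 58.69 = 0.1755 mol, so n(e⁻) = 2 × 0.1755 = 0.3510 mol.
The cells are in series, so the same 0.3510 mol of electrons passes through the second cell.
2 Cl⁻ → Cl₂ + 2 e⁻ — 2 mol e⁻ per mol Cl₂, so n(Cl₂) = 0.3510/2 = 0.1755 mol.
V = nRT/P = (0.1755 × 8.314 × 266) / (140 × 10³) = 0.00277 m³ = 2.77 L.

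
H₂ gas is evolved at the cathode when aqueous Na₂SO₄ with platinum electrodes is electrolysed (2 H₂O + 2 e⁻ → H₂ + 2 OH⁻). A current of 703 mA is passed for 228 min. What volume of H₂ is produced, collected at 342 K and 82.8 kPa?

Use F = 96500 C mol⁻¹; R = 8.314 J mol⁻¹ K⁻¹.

Q = I·t = 0.7030 A × 13680 s = 9617 C.
n(e⁻) = Q/F = 9617 / 96500 = 0.09966 mol.
2 electrons are transferred per H₂ molecule, so n(H₂) = 0.09966 / 2 = 0.04983 mol.
V = nRT/P = (0.04983 × 8.314 × 342) / (82.8 × 10³ Pa) = 0.00171 m³ = 1.71 L.

1.71 L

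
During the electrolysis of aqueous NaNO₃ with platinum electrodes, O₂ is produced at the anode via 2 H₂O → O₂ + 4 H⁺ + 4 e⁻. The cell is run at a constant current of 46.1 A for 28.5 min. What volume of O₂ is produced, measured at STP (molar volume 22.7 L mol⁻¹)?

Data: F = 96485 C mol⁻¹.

Q = I·t = 46.10 A × 1710.0 s = 78830 C.
n(e⁻) = Q/F = 78830 / 96485 = 0.8170 mol.
4 electrons are transferred per O₂ molecule, so n(O₂) = 0.8170 / 4 = 0.2043 mol.
V = n × V_m = 0.2043 × 22.7 = 4.64 L.

4.64 L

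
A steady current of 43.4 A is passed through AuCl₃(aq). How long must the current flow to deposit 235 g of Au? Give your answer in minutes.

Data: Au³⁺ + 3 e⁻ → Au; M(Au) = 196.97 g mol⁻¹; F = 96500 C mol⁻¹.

n(Au) = m/M = 235 / 196.97 = 1.193 mol.
Each Au atom requires 3 electrons, so n(e⁻) = 3 × 1.193 = 3.579 mol.
Q = n(e⁻)·F = 3.579 × 96500 = 345400 C.
t = Q/I = 345400 / 43.40 A = 7958 s = 133 min.

133 min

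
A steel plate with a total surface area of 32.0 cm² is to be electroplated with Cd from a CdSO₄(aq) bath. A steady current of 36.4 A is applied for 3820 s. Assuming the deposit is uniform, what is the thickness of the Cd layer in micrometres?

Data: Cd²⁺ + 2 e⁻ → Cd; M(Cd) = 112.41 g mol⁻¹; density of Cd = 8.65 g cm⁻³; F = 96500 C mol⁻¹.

2930 μm

Q = I·t = 36.40 × 3820.0 = 139000 C; n(e⁻) = 1.441 mol.
n(Cd) = n(e⁻)/2 = 0.7205 mol, so m = 0.7205 × 112.41 = 80.99 g.
Volume = m/ρ = 80.99 / 8.65 = 9.363 cm³.
Thickness = V/A = 9.363 / 32.0 = 0.293 cm = 2930 μm.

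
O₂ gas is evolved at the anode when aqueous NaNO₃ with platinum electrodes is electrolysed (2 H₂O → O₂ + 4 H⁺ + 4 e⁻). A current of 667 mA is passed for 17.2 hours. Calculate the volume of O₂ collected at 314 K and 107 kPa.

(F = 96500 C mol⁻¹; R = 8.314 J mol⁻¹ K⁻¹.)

2.61 L

Q = I·t = 0.6670 A × 61920 s = 41300 C.
n(e⁻) = Q/F = 41300 / 96500 = 0.4280 mol.
4 electrons are transferred per O₂ molecule, so n(O₂) = 0.4280 / 4 = 0.1070 mol.
V = nRT/P = (0.1070 × 8.314 × 314) / (107 × 10³ Pa) = 0.00261 m³ = 2.61 L.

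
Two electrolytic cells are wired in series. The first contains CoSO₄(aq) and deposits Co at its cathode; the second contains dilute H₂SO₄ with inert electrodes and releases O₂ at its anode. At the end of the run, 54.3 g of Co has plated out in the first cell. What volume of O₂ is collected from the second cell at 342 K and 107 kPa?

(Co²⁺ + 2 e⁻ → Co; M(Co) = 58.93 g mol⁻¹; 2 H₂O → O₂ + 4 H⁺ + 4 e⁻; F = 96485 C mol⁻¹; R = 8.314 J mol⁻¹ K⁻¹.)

n(Co) = 54.3 / 58.93 = 0.9214 mol, so n(e⁻) = 2 × 0.9214 = 1.843 mol.
The cells are in series, so the same 1.843 mol of electrons passes through the second cell.
2 H₂O → O₂ + 4 H⁺ + 4 e⁻ — 4 mol e⁻ per mol O₂, so n(O₂) = 1.843/4 = 0.4607 mol.
V = nRT/P = (0.4607 × 8.314 × 342) / (107 × 10³) = 0.0122 m³ = 12.2 L.

12.2 L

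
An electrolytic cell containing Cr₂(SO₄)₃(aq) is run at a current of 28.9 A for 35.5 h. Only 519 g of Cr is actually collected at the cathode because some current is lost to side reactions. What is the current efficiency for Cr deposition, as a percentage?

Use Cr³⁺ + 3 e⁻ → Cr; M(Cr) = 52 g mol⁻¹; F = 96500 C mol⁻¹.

Q = I·t = 28.90 × 127800 = 3693000 C; n(e⁻) = 3693000/96500 = 38.27 mol.
Theoretical n(Cr) = n(e⁻)/3 = 12.76 mol, i.e. m_theo = 12.76 × 52 = 663.4 g.
Efficiency = m_actual / m_theo = 519 / 663.4 = 78.2 %.

78.2 %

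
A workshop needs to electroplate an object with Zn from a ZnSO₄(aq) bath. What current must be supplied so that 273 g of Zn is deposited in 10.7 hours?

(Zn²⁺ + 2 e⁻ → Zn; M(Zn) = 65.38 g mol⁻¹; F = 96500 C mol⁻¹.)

n(Zn) = 273 / 65.38 = 4.176 mol.
n(e⁻) = 2 × 4.176 = 8.351 mol.
Q = n(e⁻)·F = 8.351 × 96500 = 805900 C.
I = Q/t = 805900 / 38520 s = 20.9 A.

20.9 A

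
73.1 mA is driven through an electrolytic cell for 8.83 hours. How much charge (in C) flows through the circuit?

Q = I·t = 0.07310 A × 31788 s = 2320 C.

2320 C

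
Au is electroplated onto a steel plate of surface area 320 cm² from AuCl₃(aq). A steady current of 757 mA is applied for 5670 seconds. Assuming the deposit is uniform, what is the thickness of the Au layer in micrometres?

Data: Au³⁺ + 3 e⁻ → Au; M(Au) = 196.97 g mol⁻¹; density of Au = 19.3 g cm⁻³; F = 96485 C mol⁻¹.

Q = I·t = 0.7570 × 5670.0 = 4292 C; n(e⁻) = 0.04449 mol.
n(Au) = n(e⁻)/3 = 0.01483 mol, so m = 0.01483 × 196.97 = 2.921 g.
Volume = m/ρ = 2.921 / 19.3 = 0.1513 cm³.
Thickness = V/A = 0.1513 / 320 = 4.73 × 10⁻⁴ cm = 4.73 μm.

4.73 μm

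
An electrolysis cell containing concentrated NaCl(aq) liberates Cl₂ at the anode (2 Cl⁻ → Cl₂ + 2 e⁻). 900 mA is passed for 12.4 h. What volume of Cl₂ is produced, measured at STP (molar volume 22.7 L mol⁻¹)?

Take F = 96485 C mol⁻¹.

4.73 L

Q = I·t = 0.9000 A × 44640 s = 40180 C.
n(e⁻) = Q/F = 40180 / 96485 = 0.4164 mol.
2 electrons are transferred per Cl₂ molecule, so n(Cl₂) = 0.4164 / 2 = 0.2082 mol.
V = n × V_m = 0.2082 × 22.7 = 4.73 L.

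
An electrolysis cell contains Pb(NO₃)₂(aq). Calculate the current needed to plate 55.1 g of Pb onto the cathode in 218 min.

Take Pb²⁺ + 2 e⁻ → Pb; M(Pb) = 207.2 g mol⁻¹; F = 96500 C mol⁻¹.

3.92 A

n(Pb) = 55.1 / 207.2 = 0.2659 mol.
n(e⁻) = 2 × 0.2659 = 0.5319 mol.
Q = n(e⁻)·F = 0.5319 × 96500 = 51320 C.
I = Q/t = 51320 / 13080 s = 3.92 A.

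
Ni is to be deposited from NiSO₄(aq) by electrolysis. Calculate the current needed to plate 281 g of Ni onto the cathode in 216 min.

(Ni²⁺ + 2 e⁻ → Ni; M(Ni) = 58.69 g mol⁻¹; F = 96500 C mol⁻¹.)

n(Ni) = 281 / 58.69 = 4.788 mol.
n(e⁻) = 2 × 4.788 = 9.576 mol.
Q = n(e⁻)·F = 9.576 × 96500 = 924100 C.
I = Q/t = 924100 / 12960 s = 71.3 A.

71.3 A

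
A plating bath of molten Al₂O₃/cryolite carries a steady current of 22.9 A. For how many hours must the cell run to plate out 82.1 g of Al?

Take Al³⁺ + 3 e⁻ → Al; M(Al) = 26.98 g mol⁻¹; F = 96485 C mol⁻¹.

n(Al) = m/M = 82.1 / 26.98 = 3.043 mol.
Each Al atom requires 3 electrons, so n(e⁻) = 3 × 3.043 = 9.129 mol.
Q = n(e⁻)·F = 9.129 × 96485 = 880800 C.
t = Q/I = 880800 / 22.90 A = 38460 s = 10.7 h.

10.7 h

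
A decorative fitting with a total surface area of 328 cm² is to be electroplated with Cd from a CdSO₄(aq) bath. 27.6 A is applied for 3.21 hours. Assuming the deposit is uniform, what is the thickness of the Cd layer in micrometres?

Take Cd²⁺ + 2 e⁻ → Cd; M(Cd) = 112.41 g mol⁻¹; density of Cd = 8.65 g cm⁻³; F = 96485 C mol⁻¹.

Q = I·t = 27.60 × 11556 = 318900 C; n(e⁻) = 3.306 mol.
n(Cd) = n(e⁻)/2 = 1.653 mol, so m = 1.653 × 112.41 = 185.8 g.
Volume = m/ρ = 185.8 / 8.65 = 21.48 cm³.
Thickness = V/A = 21.48 / 328 = 0.0655 cm = 655 μm.

655 μm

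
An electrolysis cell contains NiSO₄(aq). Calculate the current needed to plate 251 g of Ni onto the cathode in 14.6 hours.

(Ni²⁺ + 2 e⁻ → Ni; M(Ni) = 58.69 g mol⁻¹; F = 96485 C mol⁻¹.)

15.7 A

n(Ni) = 251 / 58.69 = 4.277 mol.
n(e⁻) = 2 × 4.277 = 8.553 mol.
Q = n(e⁻)·F = 8.553 × 96485 = 825300 C.
I = Q/t = 825300 / 52560 s = 15.7 A.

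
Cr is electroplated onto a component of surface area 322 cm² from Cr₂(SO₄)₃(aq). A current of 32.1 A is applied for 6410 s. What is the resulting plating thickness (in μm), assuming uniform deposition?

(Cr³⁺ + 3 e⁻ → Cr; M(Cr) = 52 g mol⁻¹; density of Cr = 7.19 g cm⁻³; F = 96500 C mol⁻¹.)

160 μm

Q = I·t = 32.10 × 6410.0 = 205800 C; n(e⁻) = 2.132 mol.
n(Cr) = n(e⁻)/3 = 0.7107 mol, so m = 0.7107 × 52 = 36.96 g.
Volume = m/ρ = 36.96 / 7.19 = 5.140 cm³.
Thickness = V/A = 5.140 / 322 = 0.0160 cm = 160 μm.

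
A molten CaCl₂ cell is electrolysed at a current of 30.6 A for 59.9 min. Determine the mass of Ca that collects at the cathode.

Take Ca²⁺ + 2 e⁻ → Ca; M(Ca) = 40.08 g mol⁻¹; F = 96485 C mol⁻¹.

22.8 g

Q = I·t = 30.60 A × 3594.0 s = 110000 C.
n(e⁻) = Q/F = 110000 / 96485 = 1.140 mol.
Ca²⁺ + 2 e⁻ → Ca, so n(Ca) = n(e⁻)/2 = 0.5699 mol.
m = n·M = 0.5699 × 40.08 = 22.8 g.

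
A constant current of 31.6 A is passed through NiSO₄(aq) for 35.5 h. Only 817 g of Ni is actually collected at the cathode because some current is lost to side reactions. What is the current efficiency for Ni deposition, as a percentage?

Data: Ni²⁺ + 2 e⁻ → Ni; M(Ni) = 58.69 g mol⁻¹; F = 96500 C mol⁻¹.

Q = I·t = 31.60 × 127800 = 4038000 C; n(e⁻) = 4038000/96500 = 41.85 mol.
Theoretical n(Ni) = n(e⁻)/2 = 20.92 mol, i.e. m_theo = 20.92 × 58.69 = 1228 g.
Efficiency = m_actual / m_theo = 817 / 1228 = 66.5 %.

66.5 %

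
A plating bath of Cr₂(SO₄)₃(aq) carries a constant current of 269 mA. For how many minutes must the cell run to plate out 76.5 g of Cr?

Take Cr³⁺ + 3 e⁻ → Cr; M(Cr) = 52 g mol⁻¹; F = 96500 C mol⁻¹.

26400 min

n(Cr) = m/M = 76.5 / 52 = 1.471 mol.
Each Cr atom requires 3 electrons, so n(e⁻) = 3 × 1.471 = 4.413 mol.
Q = n(e⁻)·F = 4.413 × 96500 = 425900 C.
t = Q/I = 425900 / 0.2690 A = 1583000 s = 26400 min.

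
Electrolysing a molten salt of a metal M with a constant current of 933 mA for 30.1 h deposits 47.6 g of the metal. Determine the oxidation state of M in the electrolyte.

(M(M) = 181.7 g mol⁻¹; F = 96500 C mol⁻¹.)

+4

Q = I·t = 0.9330 A × 108360 s = 101100 C, so n(e⁻) = 101100/96500 = 1.048 mol.
n(M) deposited = 47.6 / 181.7 = 0.2620 mol.
Electrons per atom = n(e⁻)/n(M) = 1.048 / 0.2620 = 4.00 ≈ 4, so the ion is M⁴⁺.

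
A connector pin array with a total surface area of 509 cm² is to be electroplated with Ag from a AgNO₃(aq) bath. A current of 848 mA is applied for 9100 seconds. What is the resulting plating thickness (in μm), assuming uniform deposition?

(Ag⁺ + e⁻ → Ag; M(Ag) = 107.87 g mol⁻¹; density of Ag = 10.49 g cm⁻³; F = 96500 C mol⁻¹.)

Q = I·t = 0.8480 × 9100.0 = 7717 C; n(e⁻) = 0.07997 mol.
n(Ag) = n(e⁻)/1 = 0.07997 mol, so m = 0.07997 × 107.87 = 8.626 g.
Volume = m/ρ = 8.626 / 10.49 = 0.8223 cm³.
Thickness = V/A = 0.8223 / 509 = 0.00162 cm = 16.2 μm.

16.2 μm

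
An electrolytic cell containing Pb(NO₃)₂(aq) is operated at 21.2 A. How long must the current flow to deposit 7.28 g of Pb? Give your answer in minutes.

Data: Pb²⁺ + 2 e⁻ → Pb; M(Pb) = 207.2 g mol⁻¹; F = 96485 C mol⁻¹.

n(Pb) = m/M = 7.28 / 207.2 = 0.03514 mol.
Each Pb atom requires 2 electrons, so n(e⁻) = 2 × 0.03514 = 0.07027 mol.
Q = n(e⁻)·F = 0.07027 × 96485 = 6780 C.
t = Q/I = 6780 / 21.20 A = 319.8 s = 5.33 min.

5.33 min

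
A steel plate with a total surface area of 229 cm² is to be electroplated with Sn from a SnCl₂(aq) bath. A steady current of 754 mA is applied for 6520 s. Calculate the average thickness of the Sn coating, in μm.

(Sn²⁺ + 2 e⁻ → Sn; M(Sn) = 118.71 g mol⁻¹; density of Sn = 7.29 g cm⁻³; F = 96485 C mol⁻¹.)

Q = I·t = 0.7540 × 6520.0 = 4916 C; n(e⁻) = 0.05095 mol.
n(Sn) = n(e⁻)/2 = 0.02548 mol, so m = 0.02548 × 118.71 = 3.024 g.
Volume = m/ρ = 3.024 / 7.29 = 0.4148 cm³.
Thickness = V/A = 0.4148 / 229 = 0.00181 cm = 18.1 μm.

18.1 μm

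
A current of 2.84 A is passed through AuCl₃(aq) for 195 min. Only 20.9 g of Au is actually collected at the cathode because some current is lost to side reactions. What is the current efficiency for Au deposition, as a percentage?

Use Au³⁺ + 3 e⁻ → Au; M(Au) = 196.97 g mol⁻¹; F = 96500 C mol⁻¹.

92.4 %

Q = I·t = 2.840 × 11700 = 33230 C; n(e⁻) = 33230/96500 = 0.3443 mol.
Theoretical n(Au) = n(e⁻)/3 = 0.1148 mol, i.e. m_theo = 0.1148 × 196.97 = 22.61 g.
Efficiency = m_actual / m_theo = 20.9 / 22.61 = 92.4 %.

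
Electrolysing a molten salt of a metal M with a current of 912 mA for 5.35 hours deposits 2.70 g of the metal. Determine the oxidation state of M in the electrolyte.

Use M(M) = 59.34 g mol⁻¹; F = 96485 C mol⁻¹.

Q = I·t = 0.9120 A × 19260 s = 17570 C, so n(e⁻) = 17570/96485 = 0.1821 mol.
n(M) deposited = 2.70 / 59.34 = 0.04550 mol.
Electrons per atom = n(e⁻)/n(M) = 0.1821 / 0.04550 = 4.00 ≈ 4, so the ion is M⁴⁺.

+4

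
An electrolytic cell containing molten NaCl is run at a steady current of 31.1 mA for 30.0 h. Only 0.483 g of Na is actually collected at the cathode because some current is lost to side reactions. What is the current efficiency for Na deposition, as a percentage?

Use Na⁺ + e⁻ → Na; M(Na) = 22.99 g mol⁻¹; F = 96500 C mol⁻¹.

60.4 %

Q = I·t = 0.03110 × 108000 = 3359 C; n(e⁻) = 3359/96500 = 0.03481 mol.
Theoretical n(Na) = n(e⁻)/1 = 0.03481 mol, i.e. m_theo = 0.03481 × 22.99 = 0.8002 g.
Efficiency = m_actual / m_theo = 0.483 / 0.8002 = 60.4 %.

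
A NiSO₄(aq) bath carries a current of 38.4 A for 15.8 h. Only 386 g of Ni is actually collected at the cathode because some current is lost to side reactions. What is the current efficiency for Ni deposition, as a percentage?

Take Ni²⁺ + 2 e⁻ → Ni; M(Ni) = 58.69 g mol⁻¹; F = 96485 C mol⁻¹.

Q = I·t = 38.40 × 56880 = 2184000 C; n(e⁻) = 2184000/96485 = 22.64 mol.
Theoretical n(Ni) = n(e⁻)/2 = 11.32 mol, i.e. m_theo = 11.32 × 58.69 = 664.3 g.
Efficiency = m_actual / m_theo = 386 / 664.3 = 58.1 %.

58.1 %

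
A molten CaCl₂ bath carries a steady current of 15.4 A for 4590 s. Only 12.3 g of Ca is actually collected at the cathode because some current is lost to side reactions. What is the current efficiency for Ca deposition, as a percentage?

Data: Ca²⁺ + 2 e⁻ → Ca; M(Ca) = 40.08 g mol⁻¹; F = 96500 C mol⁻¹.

Q = I·t = 15.40 × 4590.0 = 70690 C; n(e⁻) = 70690/96500 = 0.7325 mol.
Theoretical n(Ca) = n(e⁻)/2 = 0.3662 mol, i.e. m_theo = 0.3662 × 40.08 = 14.68 g.
Efficiency = m_actual / m_theo = 12.3 / 14.68 = 83.8 %.

83.8 %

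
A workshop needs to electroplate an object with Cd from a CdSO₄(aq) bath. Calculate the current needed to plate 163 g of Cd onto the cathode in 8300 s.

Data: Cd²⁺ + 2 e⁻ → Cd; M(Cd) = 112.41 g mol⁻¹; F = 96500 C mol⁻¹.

33.7 A

n(Cd) = 163 / 112.41 = 1.450 mol.
n(e⁻) = 2 × 1.450 = 2.900 mol.
Q = n(e⁻)·F = 2.900 × 96500 = 279900 C.
I = Q/t = 279900 / 8300.0 s = 33.7 A.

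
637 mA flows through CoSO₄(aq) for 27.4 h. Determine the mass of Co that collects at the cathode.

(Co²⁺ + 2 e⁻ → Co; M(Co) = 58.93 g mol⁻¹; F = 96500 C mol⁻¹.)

Q = I·t = 0.6370 A × 98640 s = 62830 C.
n(e⁻) = Q/F = 62830 / 96500 = 0.6511 mol.
Co²⁺ + 2 e⁻ → Co, so n(Co) = n(e⁻)/2 = 0.3256 mol.
m = n·M = 0.3256 × 58.93 = 19.2 g.

19.2 g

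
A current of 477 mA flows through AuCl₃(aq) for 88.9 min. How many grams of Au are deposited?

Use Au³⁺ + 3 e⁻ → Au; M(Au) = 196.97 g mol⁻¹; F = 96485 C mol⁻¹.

1.73 g

Q = I·t = 0.4770 A × 5334.0 s = 2544 C.
n(e⁻) = Q/F = 2544 / 96485 = 0.02637 mol.
Au³⁺ + 3 e⁻ → Au, so n(Au) = n(e⁻)/3 = 0.008790 mol.
m = n·M = 0.008790 × 196.97 = 1.73 g.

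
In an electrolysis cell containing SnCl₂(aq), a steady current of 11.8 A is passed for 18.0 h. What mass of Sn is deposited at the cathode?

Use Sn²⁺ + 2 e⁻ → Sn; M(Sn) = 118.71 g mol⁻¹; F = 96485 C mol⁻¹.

Q = I·t = 11.80 A × 64800 s = 764600 C.
n(e⁻) = Q/F = 764600 / 96485 = 7.925 mol.
Sn²⁺ + 2 e⁻ → Sn, so n(Sn) = n(e⁻)/2 = 3.962 mol.
m = n·M = 3.962 × 118.71 = 470 g.

470 g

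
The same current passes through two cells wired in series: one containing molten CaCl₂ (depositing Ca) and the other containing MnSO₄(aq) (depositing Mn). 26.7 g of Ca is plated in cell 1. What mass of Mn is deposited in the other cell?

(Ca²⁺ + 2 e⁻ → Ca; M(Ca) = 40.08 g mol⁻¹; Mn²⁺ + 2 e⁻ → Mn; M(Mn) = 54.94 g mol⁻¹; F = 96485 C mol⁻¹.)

36.6 g

n(Ca) = 26.7 / 40.08 = 0.6662 mol.
Since Ca²⁺ + 2 e⁻ → Ca, n(e⁻) passed = 2 × 0.6662 = 1.332 mol.
Cells in series carry the same charge, so the same 1.332 mol of electrons passes through cell 2.
Mn²⁺ + 2 e⁻ → Mn, so n(Mn) = 1.332 / 2 = 0.6662 mol.
m(Mn) = 0.6662 × 54.94 = 36.6 g.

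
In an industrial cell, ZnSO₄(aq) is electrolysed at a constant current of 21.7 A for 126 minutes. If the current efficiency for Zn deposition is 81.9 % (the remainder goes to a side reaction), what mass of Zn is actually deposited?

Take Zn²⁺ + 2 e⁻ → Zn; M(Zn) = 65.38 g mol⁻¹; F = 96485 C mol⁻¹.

45.5 g

Q = I·t = 21.70 × 7560.0 = 164100 C.
n(e⁻) = 164100/96485 = 1.700 mol; theoretically n(Zn) = 1.700/2 = 0.8501 mol, m_theo = 55.58 g.
At 81.9 % efficiency, m_actual = 0.819 × 55.58 = 45.5 g.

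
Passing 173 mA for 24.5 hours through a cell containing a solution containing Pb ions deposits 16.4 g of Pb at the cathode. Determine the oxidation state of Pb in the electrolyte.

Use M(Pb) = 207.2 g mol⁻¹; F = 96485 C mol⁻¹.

+2

Q = I·t = 0.1730 A × 88200 s = 15260 C, so n(e⁻) = 15260/96485 = 0.1581 mol.
n(Pb) deposited = 16.4 / 207.2 = 0.07915 mol.
Electrons per atom = n(e⁻)/n(Pb) = 0.1581 / 0.07915 = 2.00 ≈ 2, so the ion is Pb²⁺.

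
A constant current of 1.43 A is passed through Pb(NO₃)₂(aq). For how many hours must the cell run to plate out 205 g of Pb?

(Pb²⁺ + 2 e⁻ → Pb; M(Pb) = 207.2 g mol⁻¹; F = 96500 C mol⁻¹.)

n(Pb) = m/M = 205 / 207.2 = 0.9894 mol.
Each Pb atom requires 2 electrons, so n(e⁻) = 2 × 0.9894 = 1.979 mol.
Q = n(e⁻)·F = 1.979 × 96500 = 191000 C.
t = Q/I = 191000 / 1.430 A = 133500 s = 37.1 h.

37.1 h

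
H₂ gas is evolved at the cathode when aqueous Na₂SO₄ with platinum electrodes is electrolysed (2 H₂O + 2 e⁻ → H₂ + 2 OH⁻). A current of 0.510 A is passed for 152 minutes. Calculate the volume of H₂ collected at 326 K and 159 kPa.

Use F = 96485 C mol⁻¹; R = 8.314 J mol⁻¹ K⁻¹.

0.411 L

Q = I·t = 0.5100 A × 9120.0 s = 4651 C.
n(e⁻) = Q/F = 4651 / 96485 = 0.04821 mol.
2 electrons are transferred per H₂ molecule, so n(H₂) = 0.04821 / 2 = 0.02410 mol.
V = nRT/P = (0.02410 × 8.314 × 326) / (159 × 10³ Pa) = 4.11 × 10⁻⁴ m³ = 0.411 L.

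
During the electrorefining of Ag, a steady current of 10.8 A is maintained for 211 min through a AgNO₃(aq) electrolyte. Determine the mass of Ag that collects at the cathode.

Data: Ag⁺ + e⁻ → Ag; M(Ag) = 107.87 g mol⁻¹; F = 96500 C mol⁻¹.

153 g

Q = I·t = 10.80 A × 12660 s = 136700 C.
n(e⁻) = Q/F = 136700 / 96500 = 1.417 mol.
Ag⁺ + e⁻ → Ag, so n(Ag) = n(e⁻)/1 = 1.417 mol.
m = n·M = 1.417 × 107.87 = 153 g.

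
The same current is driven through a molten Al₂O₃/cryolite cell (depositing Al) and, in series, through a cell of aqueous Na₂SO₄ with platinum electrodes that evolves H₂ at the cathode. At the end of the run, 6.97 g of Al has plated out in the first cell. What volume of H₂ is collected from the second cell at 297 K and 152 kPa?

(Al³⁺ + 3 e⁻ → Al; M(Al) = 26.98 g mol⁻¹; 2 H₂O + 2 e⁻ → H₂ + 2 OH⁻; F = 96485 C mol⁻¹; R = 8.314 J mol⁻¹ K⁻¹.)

n(Al) = 6.97 / 26.98 = 0.2583 mol, so n(e⁻) = 3 × 0.2583 = 0.7750 mol.
The cells are in series, so the same 0.7750 mol of electrons passes through the second cell.
2 H₂O + 2 e⁻ → H₂ + 2 OH⁻ — 2 mol e⁻ per mol H₂, so n(H₂) = 0.7750/2 = 0.3875 mol.
V = nRT/P = (0.3875 × 8.314 × 297) / (152 × 10³) = 0.00630 m³ = 6.30 L.

6.30 L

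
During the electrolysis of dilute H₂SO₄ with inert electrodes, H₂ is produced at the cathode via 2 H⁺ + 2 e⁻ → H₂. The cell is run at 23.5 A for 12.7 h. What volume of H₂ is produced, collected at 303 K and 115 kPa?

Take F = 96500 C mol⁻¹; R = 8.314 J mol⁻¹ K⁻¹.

Q = I·t = 23.50 A × 45720 s = 1074000 C.
n(e⁻) = Q/F = 1074000 / 96500 = 11.13 mol.
2 electrons are transferred per H₂ molecule, so n(H₂) = 11.13 / 2 = 5.567 mol.
V = nRT/P = (5.567 × 8.314 × 303) / (115 × 10³ Pa) = 0.122 m³ = 122 L.

122 L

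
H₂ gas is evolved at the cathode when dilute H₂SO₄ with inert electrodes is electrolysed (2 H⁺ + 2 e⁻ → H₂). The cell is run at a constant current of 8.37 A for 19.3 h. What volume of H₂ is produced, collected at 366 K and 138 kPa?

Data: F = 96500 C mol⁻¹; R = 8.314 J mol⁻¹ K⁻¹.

Q = I·t = 8.370 A × 69480 s = 581500 C.
n(e⁻) = Q/F = 581500 / 96500 = 6.026 mol.
2 electrons are transferred per H₂ molecule, so n(H₂) = 6.026 / 2 = 3.013 mol.
V = nRT/P = (3.013 × 8.314 × 366) / (138 × 10³ Pa) = 0.0664 m³ = 66.4 L.

66.4 L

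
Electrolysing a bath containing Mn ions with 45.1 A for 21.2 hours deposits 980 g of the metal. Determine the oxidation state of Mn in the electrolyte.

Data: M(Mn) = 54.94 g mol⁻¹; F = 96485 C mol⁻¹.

+2

Q = I·t = 45.10 A × 76320 s = 3442000 C, so n(e⁻) = 3442000/96485 = 35.67 mol.
n(Mn) deposited = 980 / 54.94 = 17.84 mol.
Electrons per atom = n(e⁻)/n(Mn) = 35.67 / 17.84 = 2.00 ≈ 2, so the ion is Mn²⁺.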